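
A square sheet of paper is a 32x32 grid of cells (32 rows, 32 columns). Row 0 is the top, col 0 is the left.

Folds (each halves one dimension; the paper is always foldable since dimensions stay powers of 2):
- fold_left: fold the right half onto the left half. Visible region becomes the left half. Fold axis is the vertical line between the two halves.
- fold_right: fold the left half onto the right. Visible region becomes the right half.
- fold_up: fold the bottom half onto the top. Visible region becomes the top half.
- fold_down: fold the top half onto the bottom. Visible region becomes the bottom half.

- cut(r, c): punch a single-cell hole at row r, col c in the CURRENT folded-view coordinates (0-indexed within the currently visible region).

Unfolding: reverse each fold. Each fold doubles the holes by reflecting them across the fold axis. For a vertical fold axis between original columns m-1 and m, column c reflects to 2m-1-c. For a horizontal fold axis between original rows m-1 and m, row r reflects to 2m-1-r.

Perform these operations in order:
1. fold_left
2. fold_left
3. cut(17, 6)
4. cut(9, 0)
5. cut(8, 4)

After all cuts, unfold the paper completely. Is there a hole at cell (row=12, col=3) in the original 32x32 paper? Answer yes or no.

Op 1 fold_left: fold axis v@16; visible region now rows[0,32) x cols[0,16) = 32x16
Op 2 fold_left: fold axis v@8; visible region now rows[0,32) x cols[0,8) = 32x8
Op 3 cut(17, 6): punch at orig (17,6); cuts so far [(17, 6)]; region rows[0,32) x cols[0,8) = 32x8
Op 4 cut(9, 0): punch at orig (9,0); cuts so far [(9, 0), (17, 6)]; region rows[0,32) x cols[0,8) = 32x8
Op 5 cut(8, 4): punch at orig (8,4); cuts so far [(8, 4), (9, 0), (17, 6)]; region rows[0,32) x cols[0,8) = 32x8
Unfold 1 (reflect across v@8): 6 holes -> [(8, 4), (8, 11), (9, 0), (9, 15), (17, 6), (17, 9)]
Unfold 2 (reflect across v@16): 12 holes -> [(8, 4), (8, 11), (8, 20), (8, 27), (9, 0), (9, 15), (9, 16), (9, 31), (17, 6), (17, 9), (17, 22), (17, 25)]
Holes: [(8, 4), (8, 11), (8, 20), (8, 27), (9, 0), (9, 15), (9, 16), (9, 31), (17, 6), (17, 9), (17, 22), (17, 25)]

Answer: no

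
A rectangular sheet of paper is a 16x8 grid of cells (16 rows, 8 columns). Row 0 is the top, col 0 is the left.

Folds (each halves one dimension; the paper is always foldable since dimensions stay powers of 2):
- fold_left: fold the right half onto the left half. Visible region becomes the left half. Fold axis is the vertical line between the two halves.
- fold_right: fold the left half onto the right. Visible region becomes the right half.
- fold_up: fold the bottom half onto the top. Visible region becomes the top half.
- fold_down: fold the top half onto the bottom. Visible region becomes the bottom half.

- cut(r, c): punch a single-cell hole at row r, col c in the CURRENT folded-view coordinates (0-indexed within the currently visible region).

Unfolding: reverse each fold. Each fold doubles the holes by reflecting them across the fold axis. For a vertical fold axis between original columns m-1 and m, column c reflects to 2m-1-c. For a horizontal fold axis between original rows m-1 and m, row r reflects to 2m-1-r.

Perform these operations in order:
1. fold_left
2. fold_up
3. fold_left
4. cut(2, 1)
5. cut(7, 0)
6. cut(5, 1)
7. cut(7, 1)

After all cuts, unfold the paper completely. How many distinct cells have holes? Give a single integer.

Op 1 fold_left: fold axis v@4; visible region now rows[0,16) x cols[0,4) = 16x4
Op 2 fold_up: fold axis h@8; visible region now rows[0,8) x cols[0,4) = 8x4
Op 3 fold_left: fold axis v@2; visible region now rows[0,8) x cols[0,2) = 8x2
Op 4 cut(2, 1): punch at orig (2,1); cuts so far [(2, 1)]; region rows[0,8) x cols[0,2) = 8x2
Op 5 cut(7, 0): punch at orig (7,0); cuts so far [(2, 1), (7, 0)]; region rows[0,8) x cols[0,2) = 8x2
Op 6 cut(5, 1): punch at orig (5,1); cuts so far [(2, 1), (5, 1), (7, 0)]; region rows[0,8) x cols[0,2) = 8x2
Op 7 cut(7, 1): punch at orig (7,1); cuts so far [(2, 1), (5, 1), (7, 0), (7, 1)]; region rows[0,8) x cols[0,2) = 8x2
Unfold 1 (reflect across v@2): 8 holes -> [(2, 1), (2, 2), (5, 1), (5, 2), (7, 0), (7, 1), (7, 2), (7, 3)]
Unfold 2 (reflect across h@8): 16 holes -> [(2, 1), (2, 2), (5, 1), (5, 2), (7, 0), (7, 1), (7, 2), (7, 3), (8, 0), (8, 1), (8, 2), (8, 3), (10, 1), (10, 2), (13, 1), (13, 2)]
Unfold 3 (reflect across v@4): 32 holes -> [(2, 1), (2, 2), (2, 5), (2, 6), (5, 1), (5, 2), (5, 5), (5, 6), (7, 0), (7, 1), (7, 2), (7, 3), (7, 4), (7, 5), (7, 6), (7, 7), (8, 0), (8, 1), (8, 2), (8, 3), (8, 4), (8, 5), (8, 6), (8, 7), (10, 1), (10, 2), (10, 5), (10, 6), (13, 1), (13, 2), (13, 5), (13, 6)]

Answer: 32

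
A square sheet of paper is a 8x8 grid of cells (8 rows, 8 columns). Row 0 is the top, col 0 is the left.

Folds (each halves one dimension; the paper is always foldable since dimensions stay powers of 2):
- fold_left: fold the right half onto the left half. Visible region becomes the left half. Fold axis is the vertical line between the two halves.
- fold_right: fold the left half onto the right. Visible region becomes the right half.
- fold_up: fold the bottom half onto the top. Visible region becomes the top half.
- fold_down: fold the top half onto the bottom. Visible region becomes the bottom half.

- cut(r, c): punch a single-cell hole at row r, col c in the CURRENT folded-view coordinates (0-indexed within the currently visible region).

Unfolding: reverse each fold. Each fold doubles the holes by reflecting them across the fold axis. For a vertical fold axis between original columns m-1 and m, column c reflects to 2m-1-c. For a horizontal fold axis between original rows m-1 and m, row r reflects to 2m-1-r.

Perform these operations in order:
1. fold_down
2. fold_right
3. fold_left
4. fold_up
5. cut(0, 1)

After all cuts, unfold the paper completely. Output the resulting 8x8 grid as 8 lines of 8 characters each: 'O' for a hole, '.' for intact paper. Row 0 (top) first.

Op 1 fold_down: fold axis h@4; visible region now rows[4,8) x cols[0,8) = 4x8
Op 2 fold_right: fold axis v@4; visible region now rows[4,8) x cols[4,8) = 4x4
Op 3 fold_left: fold axis v@6; visible region now rows[4,8) x cols[4,6) = 4x2
Op 4 fold_up: fold axis h@6; visible region now rows[4,6) x cols[4,6) = 2x2
Op 5 cut(0, 1): punch at orig (4,5); cuts so far [(4, 5)]; region rows[4,6) x cols[4,6) = 2x2
Unfold 1 (reflect across h@6): 2 holes -> [(4, 5), (7, 5)]
Unfold 2 (reflect across v@6): 4 holes -> [(4, 5), (4, 6), (7, 5), (7, 6)]
Unfold 3 (reflect across v@4): 8 holes -> [(4, 1), (4, 2), (4, 5), (4, 6), (7, 1), (7, 2), (7, 5), (7, 6)]
Unfold 4 (reflect across h@4): 16 holes -> [(0, 1), (0, 2), (0, 5), (0, 6), (3, 1), (3, 2), (3, 5), (3, 6), (4, 1), (4, 2), (4, 5), (4, 6), (7, 1), (7, 2), (7, 5), (7, 6)]

Answer: .OO..OO.
........
........
.OO..OO.
.OO..OO.
........
........
.OO..OO.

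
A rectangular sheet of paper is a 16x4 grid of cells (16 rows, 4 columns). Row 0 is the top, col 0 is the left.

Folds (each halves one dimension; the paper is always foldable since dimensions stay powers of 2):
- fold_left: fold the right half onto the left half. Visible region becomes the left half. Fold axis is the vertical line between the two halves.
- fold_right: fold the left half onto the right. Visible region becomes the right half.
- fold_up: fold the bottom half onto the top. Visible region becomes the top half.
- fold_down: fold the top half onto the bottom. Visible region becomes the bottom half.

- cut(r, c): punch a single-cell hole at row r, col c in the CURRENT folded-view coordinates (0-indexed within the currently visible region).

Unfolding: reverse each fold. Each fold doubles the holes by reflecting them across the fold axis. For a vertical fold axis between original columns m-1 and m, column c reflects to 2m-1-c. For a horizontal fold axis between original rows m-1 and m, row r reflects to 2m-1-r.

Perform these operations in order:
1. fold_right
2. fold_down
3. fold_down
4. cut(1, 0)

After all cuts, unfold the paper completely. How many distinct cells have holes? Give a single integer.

Answer: 8

Derivation:
Op 1 fold_right: fold axis v@2; visible region now rows[0,16) x cols[2,4) = 16x2
Op 2 fold_down: fold axis h@8; visible region now rows[8,16) x cols[2,4) = 8x2
Op 3 fold_down: fold axis h@12; visible region now rows[12,16) x cols[2,4) = 4x2
Op 4 cut(1, 0): punch at orig (13,2); cuts so far [(13, 2)]; region rows[12,16) x cols[2,4) = 4x2
Unfold 1 (reflect across h@12): 2 holes -> [(10, 2), (13, 2)]
Unfold 2 (reflect across h@8): 4 holes -> [(2, 2), (5, 2), (10, 2), (13, 2)]
Unfold 3 (reflect across v@2): 8 holes -> [(2, 1), (2, 2), (5, 1), (5, 2), (10, 1), (10, 2), (13, 1), (13, 2)]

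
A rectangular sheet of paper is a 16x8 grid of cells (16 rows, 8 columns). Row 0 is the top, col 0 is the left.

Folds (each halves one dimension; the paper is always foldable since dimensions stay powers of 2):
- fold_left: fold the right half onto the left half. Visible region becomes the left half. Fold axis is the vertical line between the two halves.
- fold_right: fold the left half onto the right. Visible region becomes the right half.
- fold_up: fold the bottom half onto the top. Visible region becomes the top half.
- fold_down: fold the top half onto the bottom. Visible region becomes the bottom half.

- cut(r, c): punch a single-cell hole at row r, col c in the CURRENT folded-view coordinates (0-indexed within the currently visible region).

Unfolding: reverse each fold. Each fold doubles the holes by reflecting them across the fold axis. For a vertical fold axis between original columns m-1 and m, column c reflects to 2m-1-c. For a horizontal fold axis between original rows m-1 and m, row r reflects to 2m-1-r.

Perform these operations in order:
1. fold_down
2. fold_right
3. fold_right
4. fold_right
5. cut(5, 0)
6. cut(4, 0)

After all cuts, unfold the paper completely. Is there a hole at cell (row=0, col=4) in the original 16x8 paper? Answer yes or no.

Answer: no

Derivation:
Op 1 fold_down: fold axis h@8; visible region now rows[8,16) x cols[0,8) = 8x8
Op 2 fold_right: fold axis v@4; visible region now rows[8,16) x cols[4,8) = 8x4
Op 3 fold_right: fold axis v@6; visible region now rows[8,16) x cols[6,8) = 8x2
Op 4 fold_right: fold axis v@7; visible region now rows[8,16) x cols[7,8) = 8x1
Op 5 cut(5, 0): punch at orig (13,7); cuts so far [(13, 7)]; region rows[8,16) x cols[7,8) = 8x1
Op 6 cut(4, 0): punch at orig (12,7); cuts so far [(12, 7), (13, 7)]; region rows[8,16) x cols[7,8) = 8x1
Unfold 1 (reflect across v@7): 4 holes -> [(12, 6), (12, 7), (13, 6), (13, 7)]
Unfold 2 (reflect across v@6): 8 holes -> [(12, 4), (12, 5), (12, 6), (12, 7), (13, 4), (13, 5), (13, 6), (13, 7)]
Unfold 3 (reflect across v@4): 16 holes -> [(12, 0), (12, 1), (12, 2), (12, 3), (12, 4), (12, 5), (12, 6), (12, 7), (13, 0), (13, 1), (13, 2), (13, 3), (13, 4), (13, 5), (13, 6), (13, 7)]
Unfold 4 (reflect across h@8): 32 holes -> [(2, 0), (2, 1), (2, 2), (2, 3), (2, 4), (2, 5), (2, 6), (2, 7), (3, 0), (3, 1), (3, 2), (3, 3), (3, 4), (3, 5), (3, 6), (3, 7), (12, 0), (12, 1), (12, 2), (12, 3), (12, 4), (12, 5), (12, 6), (12, 7), (13, 0), (13, 1), (13, 2), (13, 3), (13, 4), (13, 5), (13, 6), (13, 7)]
Holes: [(2, 0), (2, 1), (2, 2), (2, 3), (2, 4), (2, 5), (2, 6), (2, 7), (3, 0), (3, 1), (3, 2), (3, 3), (3, 4), (3, 5), (3, 6), (3, 7), (12, 0), (12, 1), (12, 2), (12, 3), (12, 4), (12, 5), (12, 6), (12, 7), (13, 0), (13, 1), (13, 2), (13, 3), (13, 4), (13, 5), (13, 6), (13, 7)]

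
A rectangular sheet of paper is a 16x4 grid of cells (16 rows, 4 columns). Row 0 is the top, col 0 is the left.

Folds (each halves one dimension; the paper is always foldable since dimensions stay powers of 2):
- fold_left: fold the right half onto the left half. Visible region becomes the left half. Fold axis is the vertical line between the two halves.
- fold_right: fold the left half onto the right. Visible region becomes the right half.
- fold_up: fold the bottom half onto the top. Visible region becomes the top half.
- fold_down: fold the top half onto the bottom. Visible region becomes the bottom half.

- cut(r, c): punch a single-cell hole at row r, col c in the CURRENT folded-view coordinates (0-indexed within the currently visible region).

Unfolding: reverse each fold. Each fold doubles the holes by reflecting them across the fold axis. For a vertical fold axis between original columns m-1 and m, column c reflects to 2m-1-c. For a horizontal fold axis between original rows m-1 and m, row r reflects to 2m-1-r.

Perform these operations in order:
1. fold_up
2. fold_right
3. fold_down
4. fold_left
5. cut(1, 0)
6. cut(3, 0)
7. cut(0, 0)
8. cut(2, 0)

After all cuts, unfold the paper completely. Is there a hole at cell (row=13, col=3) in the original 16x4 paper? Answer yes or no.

Op 1 fold_up: fold axis h@8; visible region now rows[0,8) x cols[0,4) = 8x4
Op 2 fold_right: fold axis v@2; visible region now rows[0,8) x cols[2,4) = 8x2
Op 3 fold_down: fold axis h@4; visible region now rows[4,8) x cols[2,4) = 4x2
Op 4 fold_left: fold axis v@3; visible region now rows[4,8) x cols[2,3) = 4x1
Op 5 cut(1, 0): punch at orig (5,2); cuts so far [(5, 2)]; region rows[4,8) x cols[2,3) = 4x1
Op 6 cut(3, 0): punch at orig (7,2); cuts so far [(5, 2), (7, 2)]; region rows[4,8) x cols[2,3) = 4x1
Op 7 cut(0, 0): punch at orig (4,2); cuts so far [(4, 2), (5, 2), (7, 2)]; region rows[4,8) x cols[2,3) = 4x1
Op 8 cut(2, 0): punch at orig (6,2); cuts so far [(4, 2), (5, 2), (6, 2), (7, 2)]; region rows[4,8) x cols[2,3) = 4x1
Unfold 1 (reflect across v@3): 8 holes -> [(4, 2), (4, 3), (5, 2), (5, 3), (6, 2), (6, 3), (7, 2), (7, 3)]
Unfold 2 (reflect across h@4): 16 holes -> [(0, 2), (0, 3), (1, 2), (1, 3), (2, 2), (2, 3), (3, 2), (3, 3), (4, 2), (4, 3), (5, 2), (5, 3), (6, 2), (6, 3), (7, 2), (7, 3)]
Unfold 3 (reflect across v@2): 32 holes -> [(0, 0), (0, 1), (0, 2), (0, 3), (1, 0), (1, 1), (1, 2), (1, 3), (2, 0), (2, 1), (2, 2), (2, 3), (3, 0), (3, 1), (3, 2), (3, 3), (4, 0), (4, 1), (4, 2), (4, 3), (5, 0), (5, 1), (5, 2), (5, 3), (6, 0), (6, 1), (6, 2), (6, 3), (7, 0), (7, 1), (7, 2), (7, 3)]
Unfold 4 (reflect across h@8): 64 holes -> [(0, 0), (0, 1), (0, 2), (0, 3), (1, 0), (1, 1), (1, 2), (1, 3), (2, 0), (2, 1), (2, 2), (2, 3), (3, 0), (3, 1), (3, 2), (3, 3), (4, 0), (4, 1), (4, 2), (4, 3), (5, 0), (5, 1), (5, 2), (5, 3), (6, 0), (6, 1), (6, 2), (6, 3), (7, 0), (7, 1), (7, 2), (7, 3), (8, 0), (8, 1), (8, 2), (8, 3), (9, 0), (9, 1), (9, 2), (9, 3), (10, 0), (10, 1), (10, 2), (10, 3), (11, 0), (11, 1), (11, 2), (11, 3), (12, 0), (12, 1), (12, 2), (12, 3), (13, 0), (13, 1), (13, 2), (13, 3), (14, 0), (14, 1), (14, 2), (14, 3), (15, 0), (15, 1), (15, 2), (15, 3)]
Holes: [(0, 0), (0, 1), (0, 2), (0, 3), (1, 0), (1, 1), (1, 2), (1, 3), (2, 0), (2, 1), (2, 2), (2, 3), (3, 0), (3, 1), (3, 2), (3, 3), (4, 0), (4, 1), (4, 2), (4, 3), (5, 0), (5, 1), (5, 2), (5, 3), (6, 0), (6, 1), (6, 2), (6, 3), (7, 0), (7, 1), (7, 2), (7, 3), (8, 0), (8, 1), (8, 2), (8, 3), (9, 0), (9, 1), (9, 2), (9, 3), (10, 0), (10, 1), (10, 2), (10, 3), (11, 0), (11, 1), (11, 2), (11, 3), (12, 0), (12, 1), (12, 2), (12, 3), (13, 0), (13, 1), (13, 2), (13, 3), (14, 0), (14, 1), (14, 2), (14, 3), (15, 0), (15, 1), (15, 2), (15, 3)]

Answer: yes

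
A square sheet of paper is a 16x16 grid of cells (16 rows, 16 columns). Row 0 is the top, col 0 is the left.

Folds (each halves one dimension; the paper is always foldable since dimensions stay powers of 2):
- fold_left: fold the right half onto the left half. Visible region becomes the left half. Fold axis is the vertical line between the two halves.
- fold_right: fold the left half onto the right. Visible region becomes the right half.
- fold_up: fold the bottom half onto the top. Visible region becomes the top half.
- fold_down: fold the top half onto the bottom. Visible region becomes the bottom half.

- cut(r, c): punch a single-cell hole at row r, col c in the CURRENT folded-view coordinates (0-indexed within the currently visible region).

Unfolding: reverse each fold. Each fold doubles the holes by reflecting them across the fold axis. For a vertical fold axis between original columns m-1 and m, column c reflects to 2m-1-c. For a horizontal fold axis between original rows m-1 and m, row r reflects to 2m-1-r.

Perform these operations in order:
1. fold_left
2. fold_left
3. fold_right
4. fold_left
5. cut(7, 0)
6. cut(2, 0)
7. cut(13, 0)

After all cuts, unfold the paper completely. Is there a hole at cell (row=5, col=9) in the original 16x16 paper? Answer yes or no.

Answer: no

Derivation:
Op 1 fold_left: fold axis v@8; visible region now rows[0,16) x cols[0,8) = 16x8
Op 2 fold_left: fold axis v@4; visible region now rows[0,16) x cols[0,4) = 16x4
Op 3 fold_right: fold axis v@2; visible region now rows[0,16) x cols[2,4) = 16x2
Op 4 fold_left: fold axis v@3; visible region now rows[0,16) x cols[2,3) = 16x1
Op 5 cut(7, 0): punch at orig (7,2); cuts so far [(7, 2)]; region rows[0,16) x cols[2,3) = 16x1
Op 6 cut(2, 0): punch at orig (2,2); cuts so far [(2, 2), (7, 2)]; region rows[0,16) x cols[2,3) = 16x1
Op 7 cut(13, 0): punch at orig (13,2); cuts so far [(2, 2), (7, 2), (13, 2)]; region rows[0,16) x cols[2,3) = 16x1
Unfold 1 (reflect across v@3): 6 holes -> [(2, 2), (2, 3), (7, 2), (7, 3), (13, 2), (13, 3)]
Unfold 2 (reflect across v@2): 12 holes -> [(2, 0), (2, 1), (2, 2), (2, 3), (7, 0), (7, 1), (7, 2), (7, 3), (13, 0), (13, 1), (13, 2), (13, 3)]
Unfold 3 (reflect across v@4): 24 holes -> [(2, 0), (2, 1), (2, 2), (2, 3), (2, 4), (2, 5), (2, 6), (2, 7), (7, 0), (7, 1), (7, 2), (7, 3), (7, 4), (7, 5), (7, 6), (7, 7), (13, 0), (13, 1), (13, 2), (13, 3), (13, 4), (13, 5), (13, 6), (13, 7)]
Unfold 4 (reflect across v@8): 48 holes -> [(2, 0), (2, 1), (2, 2), (2, 3), (2, 4), (2, 5), (2, 6), (2, 7), (2, 8), (2, 9), (2, 10), (2, 11), (2, 12), (2, 13), (2, 14), (2, 15), (7, 0), (7, 1), (7, 2), (7, 3), (7, 4), (7, 5), (7, 6), (7, 7), (7, 8), (7, 9), (7, 10), (7, 11), (7, 12), (7, 13), (7, 14), (7, 15), (13, 0), (13, 1), (13, 2), (13, 3), (13, 4), (13, 5), (13, 6), (13, 7), (13, 8), (13, 9), (13, 10), (13, 11), (13, 12), (13, 13), (13, 14), (13, 15)]
Holes: [(2, 0), (2, 1), (2, 2), (2, 3), (2, 4), (2, 5), (2, 6), (2, 7), (2, 8), (2, 9), (2, 10), (2, 11), (2, 12), (2, 13), (2, 14), (2, 15), (7, 0), (7, 1), (7, 2), (7, 3), (7, 4), (7, 5), (7, 6), (7, 7), (7, 8), (7, 9), (7, 10), (7, 11), (7, 12), (7, 13), (7, 14), (7, 15), (13, 0), (13, 1), (13, 2), (13, 3), (13, 4), (13, 5), (13, 6), (13, 7), (13, 8), (13, 9), (13, 10), (13, 11), (13, 12), (13, 13), (13, 14), (13, 15)]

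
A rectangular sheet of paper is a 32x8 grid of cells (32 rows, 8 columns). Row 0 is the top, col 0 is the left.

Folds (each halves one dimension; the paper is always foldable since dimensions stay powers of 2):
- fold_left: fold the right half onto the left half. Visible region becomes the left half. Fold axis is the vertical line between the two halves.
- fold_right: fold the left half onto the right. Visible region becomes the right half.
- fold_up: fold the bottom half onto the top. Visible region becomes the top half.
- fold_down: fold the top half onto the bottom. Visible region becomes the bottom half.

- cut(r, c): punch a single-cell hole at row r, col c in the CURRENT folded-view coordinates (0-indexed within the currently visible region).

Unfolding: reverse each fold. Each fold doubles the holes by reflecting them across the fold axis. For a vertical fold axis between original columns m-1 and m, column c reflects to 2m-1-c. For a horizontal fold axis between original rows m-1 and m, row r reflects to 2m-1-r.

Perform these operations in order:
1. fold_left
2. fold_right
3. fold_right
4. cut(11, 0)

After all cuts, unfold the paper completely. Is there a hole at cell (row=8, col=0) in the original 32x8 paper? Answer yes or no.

Answer: no

Derivation:
Op 1 fold_left: fold axis v@4; visible region now rows[0,32) x cols[0,4) = 32x4
Op 2 fold_right: fold axis v@2; visible region now rows[0,32) x cols[2,4) = 32x2
Op 3 fold_right: fold axis v@3; visible region now rows[0,32) x cols[3,4) = 32x1
Op 4 cut(11, 0): punch at orig (11,3); cuts so far [(11, 3)]; region rows[0,32) x cols[3,4) = 32x1
Unfold 1 (reflect across v@3): 2 holes -> [(11, 2), (11, 3)]
Unfold 2 (reflect across v@2): 4 holes -> [(11, 0), (11, 1), (11, 2), (11, 3)]
Unfold 3 (reflect across v@4): 8 holes -> [(11, 0), (11, 1), (11, 2), (11, 3), (11, 4), (11, 5), (11, 6), (11, 7)]
Holes: [(11, 0), (11, 1), (11, 2), (11, 3), (11, 4), (11, 5), (11, 6), (11, 7)]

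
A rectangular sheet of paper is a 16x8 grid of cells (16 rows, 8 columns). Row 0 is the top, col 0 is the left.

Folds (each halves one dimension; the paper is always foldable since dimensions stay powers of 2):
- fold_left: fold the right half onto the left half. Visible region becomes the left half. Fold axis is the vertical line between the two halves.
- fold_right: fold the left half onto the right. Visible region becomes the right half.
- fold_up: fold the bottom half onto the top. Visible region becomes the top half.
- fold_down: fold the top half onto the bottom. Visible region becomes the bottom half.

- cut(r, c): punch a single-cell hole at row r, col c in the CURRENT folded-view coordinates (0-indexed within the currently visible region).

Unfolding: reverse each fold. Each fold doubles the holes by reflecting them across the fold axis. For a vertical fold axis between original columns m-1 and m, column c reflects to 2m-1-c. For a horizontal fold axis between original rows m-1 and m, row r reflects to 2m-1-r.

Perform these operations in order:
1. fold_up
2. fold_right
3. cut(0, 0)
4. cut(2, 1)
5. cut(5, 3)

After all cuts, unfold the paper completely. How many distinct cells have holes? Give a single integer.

Answer: 12

Derivation:
Op 1 fold_up: fold axis h@8; visible region now rows[0,8) x cols[0,8) = 8x8
Op 2 fold_right: fold axis v@4; visible region now rows[0,8) x cols[4,8) = 8x4
Op 3 cut(0, 0): punch at orig (0,4); cuts so far [(0, 4)]; region rows[0,8) x cols[4,8) = 8x4
Op 4 cut(2, 1): punch at orig (2,5); cuts so far [(0, 4), (2, 5)]; region rows[0,8) x cols[4,8) = 8x4
Op 5 cut(5, 3): punch at orig (5,7); cuts so far [(0, 4), (2, 5), (5, 7)]; region rows[0,8) x cols[4,8) = 8x4
Unfold 1 (reflect across v@4): 6 holes -> [(0, 3), (0, 4), (2, 2), (2, 5), (5, 0), (5, 7)]
Unfold 2 (reflect across h@8): 12 holes -> [(0, 3), (0, 4), (2, 2), (2, 5), (5, 0), (5, 7), (10, 0), (10, 7), (13, 2), (13, 5), (15, 3), (15, 4)]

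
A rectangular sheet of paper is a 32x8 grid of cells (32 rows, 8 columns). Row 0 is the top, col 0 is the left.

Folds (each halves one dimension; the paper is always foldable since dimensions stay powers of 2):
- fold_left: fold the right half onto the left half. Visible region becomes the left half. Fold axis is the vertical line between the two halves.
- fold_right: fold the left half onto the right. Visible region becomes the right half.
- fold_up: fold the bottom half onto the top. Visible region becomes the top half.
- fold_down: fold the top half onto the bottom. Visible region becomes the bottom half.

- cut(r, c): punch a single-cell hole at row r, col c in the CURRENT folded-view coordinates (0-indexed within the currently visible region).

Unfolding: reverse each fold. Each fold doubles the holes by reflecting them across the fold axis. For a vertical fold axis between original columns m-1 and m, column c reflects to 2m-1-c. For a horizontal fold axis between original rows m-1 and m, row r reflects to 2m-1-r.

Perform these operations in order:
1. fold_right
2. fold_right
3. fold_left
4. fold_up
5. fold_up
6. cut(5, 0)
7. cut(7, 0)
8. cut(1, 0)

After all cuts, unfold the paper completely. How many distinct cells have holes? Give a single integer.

Answer: 96

Derivation:
Op 1 fold_right: fold axis v@4; visible region now rows[0,32) x cols[4,8) = 32x4
Op 2 fold_right: fold axis v@6; visible region now rows[0,32) x cols[6,8) = 32x2
Op 3 fold_left: fold axis v@7; visible region now rows[0,32) x cols[6,7) = 32x1
Op 4 fold_up: fold axis h@16; visible region now rows[0,16) x cols[6,7) = 16x1
Op 5 fold_up: fold axis h@8; visible region now rows[0,8) x cols[6,7) = 8x1
Op 6 cut(5, 0): punch at orig (5,6); cuts so far [(5, 6)]; region rows[0,8) x cols[6,7) = 8x1
Op 7 cut(7, 0): punch at orig (7,6); cuts so far [(5, 6), (7, 6)]; region rows[0,8) x cols[6,7) = 8x1
Op 8 cut(1, 0): punch at orig (1,6); cuts so far [(1, 6), (5, 6), (7, 6)]; region rows[0,8) x cols[6,7) = 8x1
Unfold 1 (reflect across h@8): 6 holes -> [(1, 6), (5, 6), (7, 6), (8, 6), (10, 6), (14, 6)]
Unfold 2 (reflect across h@16): 12 holes -> [(1, 6), (5, 6), (7, 6), (8, 6), (10, 6), (14, 6), (17, 6), (21, 6), (23, 6), (24, 6), (26, 6), (30, 6)]
Unfold 3 (reflect across v@7): 24 holes -> [(1, 6), (1, 7), (5, 6), (5, 7), (7, 6), (7, 7), (8, 6), (8, 7), (10, 6), (10, 7), (14, 6), (14, 7), (17, 6), (17, 7), (21, 6), (21, 7), (23, 6), (23, 7), (24, 6), (24, 7), (26, 6), (26, 7), (30, 6), (30, 7)]
Unfold 4 (reflect across v@6): 48 holes -> [(1, 4), (1, 5), (1, 6), (1, 7), (5, 4), (5, 5), (5, 6), (5, 7), (7, 4), (7, 5), (7, 6), (7, 7), (8, 4), (8, 5), (8, 6), (8, 7), (10, 4), (10, 5), (10, 6), (10, 7), (14, 4), (14, 5), (14, 6), (14, 7), (17, 4), (17, 5), (17, 6), (17, 7), (21, 4), (21, 5), (21, 6), (21, 7), (23, 4), (23, 5), (23, 6), (23, 7), (24, 4), (24, 5), (24, 6), (24, 7), (26, 4), (26, 5), (26, 6), (26, 7), (30, 4), (30, 5), (30, 6), (30, 7)]
Unfold 5 (reflect across v@4): 96 holes -> [(1, 0), (1, 1), (1, 2), (1, 3), (1, 4), (1, 5), (1, 6), (1, 7), (5, 0), (5, 1), (5, 2), (5, 3), (5, 4), (5, 5), (5, 6), (5, 7), (7, 0), (7, 1), (7, 2), (7, 3), (7, 4), (7, 5), (7, 6), (7, 7), (8, 0), (8, 1), (8, 2), (8, 3), (8, 4), (8, 5), (8, 6), (8, 7), (10, 0), (10, 1), (10, 2), (10, 3), (10, 4), (10, 5), (10, 6), (10, 7), (14, 0), (14, 1), (14, 2), (14, 3), (14, 4), (14, 5), (14, 6), (14, 7), (17, 0), (17, 1), (17, 2), (17, 3), (17, 4), (17, 5), (17, 6), (17, 7), (21, 0), (21, 1), (21, 2), (21, 3), (21, 4), (21, 5), (21, 6), (21, 7), (23, 0), (23, 1), (23, 2), (23, 3), (23, 4), (23, 5), (23, 6), (23, 7), (24, 0), (24, 1), (24, 2), (24, 3), (24, 4), (24, 5), (24, 6), (24, 7), (26, 0), (26, 1), (26, 2), (26, 3), (26, 4), (26, 5), (26, 6), (26, 7), (30, 0), (30, 1), (30, 2), (30, 3), (30, 4), (30, 5), (30, 6), (30, 7)]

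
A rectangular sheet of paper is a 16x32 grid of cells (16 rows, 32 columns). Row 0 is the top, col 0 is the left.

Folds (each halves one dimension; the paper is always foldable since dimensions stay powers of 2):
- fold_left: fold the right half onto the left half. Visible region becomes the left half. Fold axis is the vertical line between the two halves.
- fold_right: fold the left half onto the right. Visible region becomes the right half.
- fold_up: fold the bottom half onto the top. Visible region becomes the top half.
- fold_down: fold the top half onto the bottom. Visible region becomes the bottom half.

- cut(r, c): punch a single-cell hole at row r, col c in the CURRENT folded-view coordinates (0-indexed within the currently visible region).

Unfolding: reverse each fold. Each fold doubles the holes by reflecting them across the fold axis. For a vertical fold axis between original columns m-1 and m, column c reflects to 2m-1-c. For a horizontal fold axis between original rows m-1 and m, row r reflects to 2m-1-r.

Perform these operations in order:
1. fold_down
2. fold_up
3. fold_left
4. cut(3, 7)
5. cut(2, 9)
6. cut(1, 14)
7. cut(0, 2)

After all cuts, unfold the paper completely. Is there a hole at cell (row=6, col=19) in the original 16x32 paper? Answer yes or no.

Answer: no

Derivation:
Op 1 fold_down: fold axis h@8; visible region now rows[8,16) x cols[0,32) = 8x32
Op 2 fold_up: fold axis h@12; visible region now rows[8,12) x cols[0,32) = 4x32
Op 3 fold_left: fold axis v@16; visible region now rows[8,12) x cols[0,16) = 4x16
Op 4 cut(3, 7): punch at orig (11,7); cuts so far [(11, 7)]; region rows[8,12) x cols[0,16) = 4x16
Op 5 cut(2, 9): punch at orig (10,9); cuts so far [(10, 9), (11, 7)]; region rows[8,12) x cols[0,16) = 4x16
Op 6 cut(1, 14): punch at orig (9,14); cuts so far [(9, 14), (10, 9), (11, 7)]; region rows[8,12) x cols[0,16) = 4x16
Op 7 cut(0, 2): punch at orig (8,2); cuts so far [(8, 2), (9, 14), (10, 9), (11, 7)]; region rows[8,12) x cols[0,16) = 4x16
Unfold 1 (reflect across v@16): 8 holes -> [(8, 2), (8, 29), (9, 14), (9, 17), (10, 9), (10, 22), (11, 7), (11, 24)]
Unfold 2 (reflect across h@12): 16 holes -> [(8, 2), (8, 29), (9, 14), (9, 17), (10, 9), (10, 22), (11, 7), (11, 24), (12, 7), (12, 24), (13, 9), (13, 22), (14, 14), (14, 17), (15, 2), (15, 29)]
Unfold 3 (reflect across h@8): 32 holes -> [(0, 2), (0, 29), (1, 14), (1, 17), (2, 9), (2, 22), (3, 7), (3, 24), (4, 7), (4, 24), (5, 9), (5, 22), (6, 14), (6, 17), (7, 2), (7, 29), (8, 2), (8, 29), (9, 14), (9, 17), (10, 9), (10, 22), (11, 7), (11, 24), (12, 7), (12, 24), (13, 9), (13, 22), (14, 14), (14, 17), (15, 2), (15, 29)]
Holes: [(0, 2), (0, 29), (1, 14), (1, 17), (2, 9), (2, 22), (3, 7), (3, 24), (4, 7), (4, 24), (5, 9), (5, 22), (6, 14), (6, 17), (7, 2), (7, 29), (8, 2), (8, 29), (9, 14), (9, 17), (10, 9), (10, 22), (11, 7), (11, 24), (12, 7), (12, 24), (13, 9), (13, 22), (14, 14), (14, 17), (15, 2), (15, 29)]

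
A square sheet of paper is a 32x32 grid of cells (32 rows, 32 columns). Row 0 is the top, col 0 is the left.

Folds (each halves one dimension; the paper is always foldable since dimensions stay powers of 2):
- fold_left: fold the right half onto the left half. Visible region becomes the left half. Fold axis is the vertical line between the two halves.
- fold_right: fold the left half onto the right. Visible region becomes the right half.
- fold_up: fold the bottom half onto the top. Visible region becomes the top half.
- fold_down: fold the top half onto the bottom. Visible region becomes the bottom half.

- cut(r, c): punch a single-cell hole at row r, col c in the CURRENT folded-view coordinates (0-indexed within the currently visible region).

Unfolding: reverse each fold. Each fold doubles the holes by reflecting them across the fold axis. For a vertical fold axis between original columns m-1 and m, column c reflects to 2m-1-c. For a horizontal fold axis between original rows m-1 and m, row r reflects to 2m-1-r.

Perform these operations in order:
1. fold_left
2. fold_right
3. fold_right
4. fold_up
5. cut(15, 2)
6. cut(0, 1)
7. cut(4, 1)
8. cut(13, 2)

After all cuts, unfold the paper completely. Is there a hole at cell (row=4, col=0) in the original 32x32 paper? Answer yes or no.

Answer: no

Derivation:
Op 1 fold_left: fold axis v@16; visible region now rows[0,32) x cols[0,16) = 32x16
Op 2 fold_right: fold axis v@8; visible region now rows[0,32) x cols[8,16) = 32x8
Op 3 fold_right: fold axis v@12; visible region now rows[0,32) x cols[12,16) = 32x4
Op 4 fold_up: fold axis h@16; visible region now rows[0,16) x cols[12,16) = 16x4
Op 5 cut(15, 2): punch at orig (15,14); cuts so far [(15, 14)]; region rows[0,16) x cols[12,16) = 16x4
Op 6 cut(0, 1): punch at orig (0,13); cuts so far [(0, 13), (15, 14)]; region rows[0,16) x cols[12,16) = 16x4
Op 7 cut(4, 1): punch at orig (4,13); cuts so far [(0, 13), (4, 13), (15, 14)]; region rows[0,16) x cols[12,16) = 16x4
Op 8 cut(13, 2): punch at orig (13,14); cuts so far [(0, 13), (4, 13), (13, 14), (15, 14)]; region rows[0,16) x cols[12,16) = 16x4
Unfold 1 (reflect across h@16): 8 holes -> [(0, 13), (4, 13), (13, 14), (15, 14), (16, 14), (18, 14), (27, 13), (31, 13)]
Unfold 2 (reflect across v@12): 16 holes -> [(0, 10), (0, 13), (4, 10), (4, 13), (13, 9), (13, 14), (15, 9), (15, 14), (16, 9), (16, 14), (18, 9), (18, 14), (27, 10), (27, 13), (31, 10), (31, 13)]
Unfold 3 (reflect across v@8): 32 holes -> [(0, 2), (0, 5), (0, 10), (0, 13), (4, 2), (4, 5), (4, 10), (4, 13), (13, 1), (13, 6), (13, 9), (13, 14), (15, 1), (15, 6), (15, 9), (15, 14), (16, 1), (16, 6), (16, 9), (16, 14), (18, 1), (18, 6), (18, 9), (18, 14), (27, 2), (27, 5), (27, 10), (27, 13), (31, 2), (31, 5), (31, 10), (31, 13)]
Unfold 4 (reflect across v@16): 64 holes -> [(0, 2), (0, 5), (0, 10), (0, 13), (0, 18), (0, 21), (0, 26), (0, 29), (4, 2), (4, 5), (4, 10), (4, 13), (4, 18), (4, 21), (4, 26), (4, 29), (13, 1), (13, 6), (13, 9), (13, 14), (13, 17), (13, 22), (13, 25), (13, 30), (15, 1), (15, 6), (15, 9), (15, 14), (15, 17), (15, 22), (15, 25), (15, 30), (16, 1), (16, 6), (16, 9), (16, 14), (16, 17), (16, 22), (16, 25), (16, 30), (18, 1), (18, 6), (18, 9), (18, 14), (18, 17), (18, 22), (18, 25), (18, 30), (27, 2), (27, 5), (27, 10), (27, 13), (27, 18), (27, 21), (27, 26), (27, 29), (31, 2), (31, 5), (31, 10), (31, 13), (31, 18), (31, 21), (31, 26), (31, 29)]
Holes: [(0, 2), (0, 5), (0, 10), (0, 13), (0, 18), (0, 21), (0, 26), (0, 29), (4, 2), (4, 5), (4, 10), (4, 13), (4, 18), (4, 21), (4, 26), (4, 29), (13, 1), (13, 6), (13, 9), (13, 14), (13, 17), (13, 22), (13, 25), (13, 30), (15, 1), (15, 6), (15, 9), (15, 14), (15, 17), (15, 22), (15, 25), (15, 30), (16, 1), (16, 6), (16, 9), (16, 14), (16, 17), (16, 22), (16, 25), (16, 30), (18, 1), (18, 6), (18, 9), (18, 14), (18, 17), (18, 22), (18, 25), (18, 30), (27, 2), (27, 5), (27, 10), (27, 13), (27, 18), (27, 21), (27, 26), (27, 29), (31, 2), (31, 5), (31, 10), (31, 13), (31, 18), (31, 21), (31, 26), (31, 29)]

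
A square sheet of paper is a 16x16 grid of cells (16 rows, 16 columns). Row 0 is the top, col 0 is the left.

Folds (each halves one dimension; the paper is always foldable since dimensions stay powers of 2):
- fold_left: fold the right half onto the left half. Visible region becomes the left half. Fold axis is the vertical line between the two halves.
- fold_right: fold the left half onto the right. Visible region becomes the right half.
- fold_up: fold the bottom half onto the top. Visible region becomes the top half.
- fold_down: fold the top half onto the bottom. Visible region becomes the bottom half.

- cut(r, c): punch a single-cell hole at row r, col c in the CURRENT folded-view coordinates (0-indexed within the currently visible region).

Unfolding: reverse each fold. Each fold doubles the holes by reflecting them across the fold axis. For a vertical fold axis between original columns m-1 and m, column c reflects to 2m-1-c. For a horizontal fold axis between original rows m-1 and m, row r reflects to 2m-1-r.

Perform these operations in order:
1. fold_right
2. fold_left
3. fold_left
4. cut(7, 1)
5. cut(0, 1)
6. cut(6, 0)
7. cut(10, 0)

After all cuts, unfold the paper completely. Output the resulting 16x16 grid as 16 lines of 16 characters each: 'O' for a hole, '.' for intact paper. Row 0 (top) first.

Op 1 fold_right: fold axis v@8; visible region now rows[0,16) x cols[8,16) = 16x8
Op 2 fold_left: fold axis v@12; visible region now rows[0,16) x cols[8,12) = 16x4
Op 3 fold_left: fold axis v@10; visible region now rows[0,16) x cols[8,10) = 16x2
Op 4 cut(7, 1): punch at orig (7,9); cuts so far [(7, 9)]; region rows[0,16) x cols[8,10) = 16x2
Op 5 cut(0, 1): punch at orig (0,9); cuts so far [(0, 9), (7, 9)]; region rows[0,16) x cols[8,10) = 16x2
Op 6 cut(6, 0): punch at orig (6,8); cuts so far [(0, 9), (6, 8), (7, 9)]; region rows[0,16) x cols[8,10) = 16x2
Op 7 cut(10, 0): punch at orig (10,8); cuts so far [(0, 9), (6, 8), (7, 9), (10, 8)]; region rows[0,16) x cols[8,10) = 16x2
Unfold 1 (reflect across v@10): 8 holes -> [(0, 9), (0, 10), (6, 8), (6, 11), (7, 9), (7, 10), (10, 8), (10, 11)]
Unfold 2 (reflect across v@12): 16 holes -> [(0, 9), (0, 10), (0, 13), (0, 14), (6, 8), (6, 11), (6, 12), (6, 15), (7, 9), (7, 10), (7, 13), (7, 14), (10, 8), (10, 11), (10, 12), (10, 15)]
Unfold 3 (reflect across v@8): 32 holes -> [(0, 1), (0, 2), (0, 5), (0, 6), (0, 9), (0, 10), (0, 13), (0, 14), (6, 0), (6, 3), (6, 4), (6, 7), (6, 8), (6, 11), (6, 12), (6, 15), (7, 1), (7, 2), (7, 5), (7, 6), (7, 9), (7, 10), (7, 13), (7, 14), (10, 0), (10, 3), (10, 4), (10, 7), (10, 8), (10, 11), (10, 12), (10, 15)]

Answer: .OO..OO..OO..OO.
................
................
................
................
................
O..OO..OO..OO..O
.OO..OO..OO..OO.
................
................
O..OO..OO..OO..O
................
................
................
................
................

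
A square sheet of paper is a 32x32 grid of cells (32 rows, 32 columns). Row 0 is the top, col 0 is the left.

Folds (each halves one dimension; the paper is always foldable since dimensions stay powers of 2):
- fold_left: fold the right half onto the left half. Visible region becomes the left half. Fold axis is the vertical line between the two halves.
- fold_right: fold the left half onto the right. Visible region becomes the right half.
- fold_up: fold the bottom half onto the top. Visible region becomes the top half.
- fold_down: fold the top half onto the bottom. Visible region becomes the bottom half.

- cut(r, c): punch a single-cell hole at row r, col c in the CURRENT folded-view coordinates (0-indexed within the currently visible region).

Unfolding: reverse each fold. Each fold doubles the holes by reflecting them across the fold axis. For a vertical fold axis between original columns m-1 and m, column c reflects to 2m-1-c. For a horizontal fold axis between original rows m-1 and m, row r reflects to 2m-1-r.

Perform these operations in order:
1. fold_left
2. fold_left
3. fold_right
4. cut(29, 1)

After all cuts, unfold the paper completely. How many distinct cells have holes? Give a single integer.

Op 1 fold_left: fold axis v@16; visible region now rows[0,32) x cols[0,16) = 32x16
Op 2 fold_left: fold axis v@8; visible region now rows[0,32) x cols[0,8) = 32x8
Op 3 fold_right: fold axis v@4; visible region now rows[0,32) x cols[4,8) = 32x4
Op 4 cut(29, 1): punch at orig (29,5); cuts so far [(29, 5)]; region rows[0,32) x cols[4,8) = 32x4
Unfold 1 (reflect across v@4): 2 holes -> [(29, 2), (29, 5)]
Unfold 2 (reflect across v@8): 4 holes -> [(29, 2), (29, 5), (29, 10), (29, 13)]
Unfold 3 (reflect across v@16): 8 holes -> [(29, 2), (29, 5), (29, 10), (29, 13), (29, 18), (29, 21), (29, 26), (29, 29)]

Answer: 8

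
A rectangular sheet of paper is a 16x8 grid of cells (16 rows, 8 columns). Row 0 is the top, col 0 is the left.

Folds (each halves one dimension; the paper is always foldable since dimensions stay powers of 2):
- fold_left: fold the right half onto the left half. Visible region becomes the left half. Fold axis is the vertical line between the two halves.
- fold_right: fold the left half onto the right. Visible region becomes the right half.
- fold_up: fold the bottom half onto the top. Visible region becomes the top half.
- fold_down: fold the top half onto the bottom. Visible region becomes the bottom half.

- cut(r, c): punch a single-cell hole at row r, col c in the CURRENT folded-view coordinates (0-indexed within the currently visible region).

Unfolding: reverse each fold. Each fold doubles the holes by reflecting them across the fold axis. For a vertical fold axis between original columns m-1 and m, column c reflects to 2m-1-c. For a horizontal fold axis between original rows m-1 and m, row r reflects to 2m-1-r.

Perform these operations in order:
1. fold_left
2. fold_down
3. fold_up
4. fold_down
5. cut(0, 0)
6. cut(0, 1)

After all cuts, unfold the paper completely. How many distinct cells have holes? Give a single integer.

Answer: 32

Derivation:
Op 1 fold_left: fold axis v@4; visible region now rows[0,16) x cols[0,4) = 16x4
Op 2 fold_down: fold axis h@8; visible region now rows[8,16) x cols[0,4) = 8x4
Op 3 fold_up: fold axis h@12; visible region now rows[8,12) x cols[0,4) = 4x4
Op 4 fold_down: fold axis h@10; visible region now rows[10,12) x cols[0,4) = 2x4
Op 5 cut(0, 0): punch at orig (10,0); cuts so far [(10, 0)]; region rows[10,12) x cols[0,4) = 2x4
Op 6 cut(0, 1): punch at orig (10,1); cuts so far [(10, 0), (10, 1)]; region rows[10,12) x cols[0,4) = 2x4
Unfold 1 (reflect across h@10): 4 holes -> [(9, 0), (9, 1), (10, 0), (10, 1)]
Unfold 2 (reflect across h@12): 8 holes -> [(9, 0), (9, 1), (10, 0), (10, 1), (13, 0), (13, 1), (14, 0), (14, 1)]
Unfold 3 (reflect across h@8): 16 holes -> [(1, 0), (1, 1), (2, 0), (2, 1), (5, 0), (5, 1), (6, 0), (6, 1), (9, 0), (9, 1), (10, 0), (10, 1), (13, 0), (13, 1), (14, 0), (14, 1)]
Unfold 4 (reflect across v@4): 32 holes -> [(1, 0), (1, 1), (1, 6), (1, 7), (2, 0), (2, 1), (2, 6), (2, 7), (5, 0), (5, 1), (5, 6), (5, 7), (6, 0), (6, 1), (6, 6), (6, 7), (9, 0), (9, 1), (9, 6), (9, 7), (10, 0), (10, 1), (10, 6), (10, 7), (13, 0), (13, 1), (13, 6), (13, 7), (14, 0), (14, 1), (14, 6), (14, 7)]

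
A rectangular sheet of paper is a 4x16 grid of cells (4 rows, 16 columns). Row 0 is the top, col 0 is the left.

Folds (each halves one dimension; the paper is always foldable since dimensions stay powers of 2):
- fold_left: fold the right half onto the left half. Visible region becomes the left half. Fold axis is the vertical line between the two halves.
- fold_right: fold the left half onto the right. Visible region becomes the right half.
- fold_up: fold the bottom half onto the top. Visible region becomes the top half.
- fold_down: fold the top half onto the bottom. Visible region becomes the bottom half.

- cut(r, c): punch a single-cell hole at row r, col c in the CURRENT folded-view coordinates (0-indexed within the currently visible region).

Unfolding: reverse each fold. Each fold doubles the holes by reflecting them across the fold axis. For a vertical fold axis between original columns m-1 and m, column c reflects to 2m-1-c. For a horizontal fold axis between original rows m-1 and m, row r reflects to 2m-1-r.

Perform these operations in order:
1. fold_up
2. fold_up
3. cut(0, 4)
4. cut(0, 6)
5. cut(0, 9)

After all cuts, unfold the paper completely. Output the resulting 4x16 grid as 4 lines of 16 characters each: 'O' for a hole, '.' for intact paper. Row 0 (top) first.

Op 1 fold_up: fold axis h@2; visible region now rows[0,2) x cols[0,16) = 2x16
Op 2 fold_up: fold axis h@1; visible region now rows[0,1) x cols[0,16) = 1x16
Op 3 cut(0, 4): punch at orig (0,4); cuts so far [(0, 4)]; region rows[0,1) x cols[0,16) = 1x16
Op 4 cut(0, 6): punch at orig (0,6); cuts so far [(0, 4), (0, 6)]; region rows[0,1) x cols[0,16) = 1x16
Op 5 cut(0, 9): punch at orig (0,9); cuts so far [(0, 4), (0, 6), (0, 9)]; region rows[0,1) x cols[0,16) = 1x16
Unfold 1 (reflect across h@1): 6 holes -> [(0, 4), (0, 6), (0, 9), (1, 4), (1, 6), (1, 9)]
Unfold 2 (reflect across h@2): 12 holes -> [(0, 4), (0, 6), (0, 9), (1, 4), (1, 6), (1, 9), (2, 4), (2, 6), (2, 9), (3, 4), (3, 6), (3, 9)]

Answer: ....O.O..O......
....O.O..O......
....O.O..O......
....O.O..O......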